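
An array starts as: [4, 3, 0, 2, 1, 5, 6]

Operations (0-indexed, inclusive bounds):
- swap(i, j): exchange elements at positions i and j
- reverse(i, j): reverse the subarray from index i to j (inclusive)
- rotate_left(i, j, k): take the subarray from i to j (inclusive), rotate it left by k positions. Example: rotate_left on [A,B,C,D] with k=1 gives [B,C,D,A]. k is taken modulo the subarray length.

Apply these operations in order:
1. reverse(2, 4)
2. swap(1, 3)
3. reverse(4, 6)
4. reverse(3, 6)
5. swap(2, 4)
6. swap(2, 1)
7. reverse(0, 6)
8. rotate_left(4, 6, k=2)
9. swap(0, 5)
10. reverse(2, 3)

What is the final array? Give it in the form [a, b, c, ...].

After 1 (reverse(2, 4)): [4, 3, 1, 2, 0, 5, 6]
After 2 (swap(1, 3)): [4, 2, 1, 3, 0, 5, 6]
After 3 (reverse(4, 6)): [4, 2, 1, 3, 6, 5, 0]
After 4 (reverse(3, 6)): [4, 2, 1, 0, 5, 6, 3]
After 5 (swap(2, 4)): [4, 2, 5, 0, 1, 6, 3]
After 6 (swap(2, 1)): [4, 5, 2, 0, 1, 6, 3]
After 7 (reverse(0, 6)): [3, 6, 1, 0, 2, 5, 4]
After 8 (rotate_left(4, 6, k=2)): [3, 6, 1, 0, 4, 2, 5]
After 9 (swap(0, 5)): [2, 6, 1, 0, 4, 3, 5]
After 10 (reverse(2, 3)): [2, 6, 0, 1, 4, 3, 5]

Answer: [2, 6, 0, 1, 4, 3, 5]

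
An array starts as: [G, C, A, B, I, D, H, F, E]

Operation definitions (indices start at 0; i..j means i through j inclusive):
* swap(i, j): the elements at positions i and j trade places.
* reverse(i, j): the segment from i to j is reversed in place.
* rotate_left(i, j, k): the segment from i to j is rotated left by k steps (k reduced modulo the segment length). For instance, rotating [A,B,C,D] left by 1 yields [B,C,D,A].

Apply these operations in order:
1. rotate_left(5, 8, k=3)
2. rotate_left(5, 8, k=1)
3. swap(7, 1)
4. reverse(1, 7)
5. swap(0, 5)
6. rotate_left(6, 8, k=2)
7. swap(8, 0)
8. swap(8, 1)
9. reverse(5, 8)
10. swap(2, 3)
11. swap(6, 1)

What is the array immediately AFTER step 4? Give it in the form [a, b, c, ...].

Answer: [G, C, H, D, I, B, A, F, E]

Derivation:
After 1 (rotate_left(5, 8, k=3)): [G, C, A, B, I, E, D, H, F]
After 2 (rotate_left(5, 8, k=1)): [G, C, A, B, I, D, H, F, E]
After 3 (swap(7, 1)): [G, F, A, B, I, D, H, C, E]
After 4 (reverse(1, 7)): [G, C, H, D, I, B, A, F, E]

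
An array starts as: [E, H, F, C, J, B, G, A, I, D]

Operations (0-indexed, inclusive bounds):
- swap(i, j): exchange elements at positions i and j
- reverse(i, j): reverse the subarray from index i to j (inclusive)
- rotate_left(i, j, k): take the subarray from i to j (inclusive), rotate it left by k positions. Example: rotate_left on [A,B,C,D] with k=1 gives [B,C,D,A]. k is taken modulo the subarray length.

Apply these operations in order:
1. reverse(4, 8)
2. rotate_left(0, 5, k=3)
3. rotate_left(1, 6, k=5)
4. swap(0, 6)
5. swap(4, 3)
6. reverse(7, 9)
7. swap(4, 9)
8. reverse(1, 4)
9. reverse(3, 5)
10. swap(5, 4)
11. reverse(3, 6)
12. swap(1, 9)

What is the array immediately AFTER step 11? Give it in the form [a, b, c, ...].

After 1 (reverse(4, 8)): [E, H, F, C, I, A, G, B, J, D]
After 2 (rotate_left(0, 5, k=3)): [C, I, A, E, H, F, G, B, J, D]
After 3 (rotate_left(1, 6, k=5)): [C, G, I, A, E, H, F, B, J, D]
After 4 (swap(0, 6)): [F, G, I, A, E, H, C, B, J, D]
After 5 (swap(4, 3)): [F, G, I, E, A, H, C, B, J, D]
After 6 (reverse(7, 9)): [F, G, I, E, A, H, C, D, J, B]
After 7 (swap(4, 9)): [F, G, I, E, B, H, C, D, J, A]
After 8 (reverse(1, 4)): [F, B, E, I, G, H, C, D, J, A]
After 9 (reverse(3, 5)): [F, B, E, H, G, I, C, D, J, A]
After 10 (swap(5, 4)): [F, B, E, H, I, G, C, D, J, A]
After 11 (reverse(3, 6)): [F, B, E, C, G, I, H, D, J, A]

Answer: [F, B, E, C, G, I, H, D, J, A]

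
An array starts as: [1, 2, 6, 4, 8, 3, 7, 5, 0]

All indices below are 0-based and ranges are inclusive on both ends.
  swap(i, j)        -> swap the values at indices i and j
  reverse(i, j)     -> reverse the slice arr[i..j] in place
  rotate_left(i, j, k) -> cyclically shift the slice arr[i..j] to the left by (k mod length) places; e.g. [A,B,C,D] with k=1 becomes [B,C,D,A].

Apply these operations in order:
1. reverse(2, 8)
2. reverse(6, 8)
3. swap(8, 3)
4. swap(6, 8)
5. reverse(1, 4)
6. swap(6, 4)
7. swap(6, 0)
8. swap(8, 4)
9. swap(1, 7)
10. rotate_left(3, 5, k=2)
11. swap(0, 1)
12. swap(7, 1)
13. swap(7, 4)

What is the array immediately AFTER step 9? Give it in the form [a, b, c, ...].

Answer: [2, 4, 8, 0, 6, 3, 1, 7, 5]

Derivation:
After 1 (reverse(2, 8)): [1, 2, 0, 5, 7, 3, 8, 4, 6]
After 2 (reverse(6, 8)): [1, 2, 0, 5, 7, 3, 6, 4, 8]
After 3 (swap(8, 3)): [1, 2, 0, 8, 7, 3, 6, 4, 5]
After 4 (swap(6, 8)): [1, 2, 0, 8, 7, 3, 5, 4, 6]
After 5 (reverse(1, 4)): [1, 7, 8, 0, 2, 3, 5, 4, 6]
After 6 (swap(6, 4)): [1, 7, 8, 0, 5, 3, 2, 4, 6]
After 7 (swap(6, 0)): [2, 7, 8, 0, 5, 3, 1, 4, 6]
After 8 (swap(8, 4)): [2, 7, 8, 0, 6, 3, 1, 4, 5]
After 9 (swap(1, 7)): [2, 4, 8, 0, 6, 3, 1, 7, 5]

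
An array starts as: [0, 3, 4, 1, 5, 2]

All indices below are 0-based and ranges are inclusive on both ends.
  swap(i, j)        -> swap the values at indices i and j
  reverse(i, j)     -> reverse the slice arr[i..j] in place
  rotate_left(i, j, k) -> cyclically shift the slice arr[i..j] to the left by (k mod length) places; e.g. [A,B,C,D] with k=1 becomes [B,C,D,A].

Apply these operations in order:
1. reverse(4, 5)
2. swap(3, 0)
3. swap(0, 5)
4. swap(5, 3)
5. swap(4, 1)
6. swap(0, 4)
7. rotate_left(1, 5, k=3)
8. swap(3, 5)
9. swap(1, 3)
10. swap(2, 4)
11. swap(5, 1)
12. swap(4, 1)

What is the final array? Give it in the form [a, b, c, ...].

Answer: [3, 0, 4, 5, 2, 1]

Derivation:
After 1 (reverse(4, 5)): [0, 3, 4, 1, 2, 5]
After 2 (swap(3, 0)): [1, 3, 4, 0, 2, 5]
After 3 (swap(0, 5)): [5, 3, 4, 0, 2, 1]
After 4 (swap(5, 3)): [5, 3, 4, 1, 2, 0]
After 5 (swap(4, 1)): [5, 2, 4, 1, 3, 0]
After 6 (swap(0, 4)): [3, 2, 4, 1, 5, 0]
After 7 (rotate_left(1, 5, k=3)): [3, 5, 0, 2, 4, 1]
After 8 (swap(3, 5)): [3, 5, 0, 1, 4, 2]
After 9 (swap(1, 3)): [3, 1, 0, 5, 4, 2]
After 10 (swap(2, 4)): [3, 1, 4, 5, 0, 2]
After 11 (swap(5, 1)): [3, 2, 4, 5, 0, 1]
After 12 (swap(4, 1)): [3, 0, 4, 5, 2, 1]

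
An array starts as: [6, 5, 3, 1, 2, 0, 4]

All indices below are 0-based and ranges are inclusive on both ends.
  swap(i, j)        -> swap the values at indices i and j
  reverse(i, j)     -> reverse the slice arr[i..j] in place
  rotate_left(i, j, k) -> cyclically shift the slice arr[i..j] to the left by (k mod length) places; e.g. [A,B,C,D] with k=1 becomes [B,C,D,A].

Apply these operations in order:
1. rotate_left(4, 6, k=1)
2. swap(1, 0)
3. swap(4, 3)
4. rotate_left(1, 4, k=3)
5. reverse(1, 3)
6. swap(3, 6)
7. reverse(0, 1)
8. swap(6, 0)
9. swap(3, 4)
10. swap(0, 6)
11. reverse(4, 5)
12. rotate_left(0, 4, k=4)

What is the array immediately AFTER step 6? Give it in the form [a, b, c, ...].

Answer: [5, 3, 6, 2, 0, 4, 1]

Derivation:
After 1 (rotate_left(4, 6, k=1)): [6, 5, 3, 1, 0, 4, 2]
After 2 (swap(1, 0)): [5, 6, 3, 1, 0, 4, 2]
After 3 (swap(4, 3)): [5, 6, 3, 0, 1, 4, 2]
After 4 (rotate_left(1, 4, k=3)): [5, 1, 6, 3, 0, 4, 2]
After 5 (reverse(1, 3)): [5, 3, 6, 1, 0, 4, 2]
After 6 (swap(3, 6)): [5, 3, 6, 2, 0, 4, 1]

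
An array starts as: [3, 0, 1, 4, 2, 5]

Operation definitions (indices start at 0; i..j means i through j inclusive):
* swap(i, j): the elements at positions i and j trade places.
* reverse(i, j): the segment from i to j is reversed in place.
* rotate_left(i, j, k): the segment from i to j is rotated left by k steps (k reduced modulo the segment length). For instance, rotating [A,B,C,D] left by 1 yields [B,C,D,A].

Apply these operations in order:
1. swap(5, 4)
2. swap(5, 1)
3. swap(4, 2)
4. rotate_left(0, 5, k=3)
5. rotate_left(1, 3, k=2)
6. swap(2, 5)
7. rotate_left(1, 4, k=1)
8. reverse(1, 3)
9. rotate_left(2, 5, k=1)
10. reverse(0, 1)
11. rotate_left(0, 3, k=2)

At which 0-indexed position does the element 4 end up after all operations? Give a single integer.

After 1 (swap(5, 4)): [3, 0, 1, 4, 5, 2]
After 2 (swap(5, 1)): [3, 2, 1, 4, 5, 0]
After 3 (swap(4, 2)): [3, 2, 5, 4, 1, 0]
After 4 (rotate_left(0, 5, k=3)): [4, 1, 0, 3, 2, 5]
After 5 (rotate_left(1, 3, k=2)): [4, 3, 1, 0, 2, 5]
After 6 (swap(2, 5)): [4, 3, 5, 0, 2, 1]
After 7 (rotate_left(1, 4, k=1)): [4, 5, 0, 2, 3, 1]
After 8 (reverse(1, 3)): [4, 2, 0, 5, 3, 1]
After 9 (rotate_left(2, 5, k=1)): [4, 2, 5, 3, 1, 0]
After 10 (reverse(0, 1)): [2, 4, 5, 3, 1, 0]
After 11 (rotate_left(0, 3, k=2)): [5, 3, 2, 4, 1, 0]

Answer: 3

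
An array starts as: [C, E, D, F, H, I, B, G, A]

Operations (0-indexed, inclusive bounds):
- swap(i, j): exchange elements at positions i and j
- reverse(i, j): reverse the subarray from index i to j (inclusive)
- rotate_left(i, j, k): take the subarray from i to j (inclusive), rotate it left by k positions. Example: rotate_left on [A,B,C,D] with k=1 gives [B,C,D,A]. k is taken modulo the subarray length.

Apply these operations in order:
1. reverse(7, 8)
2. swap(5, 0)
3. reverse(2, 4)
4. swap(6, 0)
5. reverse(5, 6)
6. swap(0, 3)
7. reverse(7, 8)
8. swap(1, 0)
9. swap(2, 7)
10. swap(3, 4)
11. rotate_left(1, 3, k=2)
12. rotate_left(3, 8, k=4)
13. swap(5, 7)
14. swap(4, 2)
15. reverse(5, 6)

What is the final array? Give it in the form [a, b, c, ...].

Answer: [E, D, A, H, F, B, I, G, C]

Derivation:
After 1 (reverse(7, 8)): [C, E, D, F, H, I, B, A, G]
After 2 (swap(5, 0)): [I, E, D, F, H, C, B, A, G]
After 3 (reverse(2, 4)): [I, E, H, F, D, C, B, A, G]
After 4 (swap(6, 0)): [B, E, H, F, D, C, I, A, G]
After 5 (reverse(5, 6)): [B, E, H, F, D, I, C, A, G]
After 6 (swap(0, 3)): [F, E, H, B, D, I, C, A, G]
After 7 (reverse(7, 8)): [F, E, H, B, D, I, C, G, A]
After 8 (swap(1, 0)): [E, F, H, B, D, I, C, G, A]
After 9 (swap(2, 7)): [E, F, G, B, D, I, C, H, A]
After 10 (swap(3, 4)): [E, F, G, D, B, I, C, H, A]
After 11 (rotate_left(1, 3, k=2)): [E, D, F, G, B, I, C, H, A]
After 12 (rotate_left(3, 8, k=4)): [E, D, F, H, A, G, B, I, C]
After 13 (swap(5, 7)): [E, D, F, H, A, I, B, G, C]
After 14 (swap(4, 2)): [E, D, A, H, F, I, B, G, C]
After 15 (reverse(5, 6)): [E, D, A, H, F, B, I, G, C]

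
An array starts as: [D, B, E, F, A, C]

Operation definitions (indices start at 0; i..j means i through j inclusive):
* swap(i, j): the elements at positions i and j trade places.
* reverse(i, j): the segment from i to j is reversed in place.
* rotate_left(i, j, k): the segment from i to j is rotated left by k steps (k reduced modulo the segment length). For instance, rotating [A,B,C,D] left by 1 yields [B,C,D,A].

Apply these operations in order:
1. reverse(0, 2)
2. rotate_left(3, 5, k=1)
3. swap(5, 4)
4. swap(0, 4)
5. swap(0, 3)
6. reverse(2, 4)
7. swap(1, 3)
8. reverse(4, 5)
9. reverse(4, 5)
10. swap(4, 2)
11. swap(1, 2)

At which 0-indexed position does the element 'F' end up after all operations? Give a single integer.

After 1 (reverse(0, 2)): [E, B, D, F, A, C]
After 2 (rotate_left(3, 5, k=1)): [E, B, D, A, C, F]
After 3 (swap(5, 4)): [E, B, D, A, F, C]
After 4 (swap(0, 4)): [F, B, D, A, E, C]
After 5 (swap(0, 3)): [A, B, D, F, E, C]
After 6 (reverse(2, 4)): [A, B, E, F, D, C]
After 7 (swap(1, 3)): [A, F, E, B, D, C]
After 8 (reverse(4, 5)): [A, F, E, B, C, D]
After 9 (reverse(4, 5)): [A, F, E, B, D, C]
After 10 (swap(4, 2)): [A, F, D, B, E, C]
After 11 (swap(1, 2)): [A, D, F, B, E, C]

Answer: 2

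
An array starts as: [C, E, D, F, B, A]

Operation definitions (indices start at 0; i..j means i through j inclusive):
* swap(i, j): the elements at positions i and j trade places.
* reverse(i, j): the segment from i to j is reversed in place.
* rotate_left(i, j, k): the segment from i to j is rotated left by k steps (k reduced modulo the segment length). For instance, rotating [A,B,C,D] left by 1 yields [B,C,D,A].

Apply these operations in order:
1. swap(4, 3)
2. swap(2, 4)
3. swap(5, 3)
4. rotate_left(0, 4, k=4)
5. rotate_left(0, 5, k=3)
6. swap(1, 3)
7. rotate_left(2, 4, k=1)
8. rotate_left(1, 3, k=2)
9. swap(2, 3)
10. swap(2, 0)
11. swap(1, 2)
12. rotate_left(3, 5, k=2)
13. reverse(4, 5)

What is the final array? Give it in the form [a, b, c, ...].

After 1 (swap(4, 3)): [C, E, D, B, F, A]
After 2 (swap(2, 4)): [C, E, F, B, D, A]
After 3 (swap(5, 3)): [C, E, F, A, D, B]
After 4 (rotate_left(0, 4, k=4)): [D, C, E, F, A, B]
After 5 (rotate_left(0, 5, k=3)): [F, A, B, D, C, E]
After 6 (swap(1, 3)): [F, D, B, A, C, E]
After 7 (rotate_left(2, 4, k=1)): [F, D, A, C, B, E]
After 8 (rotate_left(1, 3, k=2)): [F, C, D, A, B, E]
After 9 (swap(2, 3)): [F, C, A, D, B, E]
After 10 (swap(2, 0)): [A, C, F, D, B, E]
After 11 (swap(1, 2)): [A, F, C, D, B, E]
After 12 (rotate_left(3, 5, k=2)): [A, F, C, E, D, B]
After 13 (reverse(4, 5)): [A, F, C, E, B, D]

Answer: [A, F, C, E, B, D]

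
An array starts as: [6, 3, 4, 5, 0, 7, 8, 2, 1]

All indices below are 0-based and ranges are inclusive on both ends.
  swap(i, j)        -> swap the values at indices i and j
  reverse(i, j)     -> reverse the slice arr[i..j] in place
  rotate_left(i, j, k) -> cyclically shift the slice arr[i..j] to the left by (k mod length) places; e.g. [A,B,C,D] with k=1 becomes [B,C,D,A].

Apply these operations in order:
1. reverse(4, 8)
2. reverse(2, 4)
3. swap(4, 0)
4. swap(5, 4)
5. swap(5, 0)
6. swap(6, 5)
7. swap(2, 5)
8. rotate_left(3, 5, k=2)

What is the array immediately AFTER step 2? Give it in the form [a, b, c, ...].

Answer: [6, 3, 1, 5, 4, 2, 8, 7, 0]

Derivation:
After 1 (reverse(4, 8)): [6, 3, 4, 5, 1, 2, 8, 7, 0]
After 2 (reverse(2, 4)): [6, 3, 1, 5, 4, 2, 8, 7, 0]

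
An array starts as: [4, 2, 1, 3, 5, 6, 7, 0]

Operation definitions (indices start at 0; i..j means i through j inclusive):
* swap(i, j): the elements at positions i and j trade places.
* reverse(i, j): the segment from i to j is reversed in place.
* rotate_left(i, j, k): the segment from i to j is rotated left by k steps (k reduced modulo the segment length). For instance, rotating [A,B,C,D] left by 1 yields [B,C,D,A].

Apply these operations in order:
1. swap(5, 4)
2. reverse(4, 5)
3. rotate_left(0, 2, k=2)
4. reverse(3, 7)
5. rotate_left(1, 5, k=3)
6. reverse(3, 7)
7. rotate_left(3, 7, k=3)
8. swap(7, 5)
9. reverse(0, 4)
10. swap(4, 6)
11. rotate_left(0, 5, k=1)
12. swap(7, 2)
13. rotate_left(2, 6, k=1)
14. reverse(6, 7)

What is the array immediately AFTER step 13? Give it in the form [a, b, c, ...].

After 1 (swap(5, 4)): [4, 2, 1, 3, 6, 5, 7, 0]
After 2 (reverse(4, 5)): [4, 2, 1, 3, 5, 6, 7, 0]
After 3 (rotate_left(0, 2, k=2)): [1, 4, 2, 3, 5, 6, 7, 0]
After 4 (reverse(3, 7)): [1, 4, 2, 0, 7, 6, 5, 3]
After 5 (rotate_left(1, 5, k=3)): [1, 7, 6, 4, 2, 0, 5, 3]
After 6 (reverse(3, 7)): [1, 7, 6, 3, 5, 0, 2, 4]
After 7 (rotate_left(3, 7, k=3)): [1, 7, 6, 2, 4, 3, 5, 0]
After 8 (swap(7, 5)): [1, 7, 6, 2, 4, 0, 5, 3]
After 9 (reverse(0, 4)): [4, 2, 6, 7, 1, 0, 5, 3]
After 10 (swap(4, 6)): [4, 2, 6, 7, 5, 0, 1, 3]
After 11 (rotate_left(0, 5, k=1)): [2, 6, 7, 5, 0, 4, 1, 3]
After 12 (swap(7, 2)): [2, 6, 3, 5, 0, 4, 1, 7]
After 13 (rotate_left(2, 6, k=1)): [2, 6, 5, 0, 4, 1, 3, 7]

Answer: [2, 6, 5, 0, 4, 1, 3, 7]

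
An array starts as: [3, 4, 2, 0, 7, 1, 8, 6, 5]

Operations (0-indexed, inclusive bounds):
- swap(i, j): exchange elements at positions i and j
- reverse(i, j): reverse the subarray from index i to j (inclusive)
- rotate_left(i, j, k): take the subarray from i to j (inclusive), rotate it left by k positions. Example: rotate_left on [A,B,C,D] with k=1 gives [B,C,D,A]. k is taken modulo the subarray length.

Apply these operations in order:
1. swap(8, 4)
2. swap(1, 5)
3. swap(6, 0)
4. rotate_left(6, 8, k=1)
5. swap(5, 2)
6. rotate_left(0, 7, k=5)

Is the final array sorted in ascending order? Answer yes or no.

After 1 (swap(8, 4)): [3, 4, 2, 0, 5, 1, 8, 6, 7]
After 2 (swap(1, 5)): [3, 1, 2, 0, 5, 4, 8, 6, 7]
After 3 (swap(6, 0)): [8, 1, 2, 0, 5, 4, 3, 6, 7]
After 4 (rotate_left(6, 8, k=1)): [8, 1, 2, 0, 5, 4, 6, 7, 3]
After 5 (swap(5, 2)): [8, 1, 4, 0, 5, 2, 6, 7, 3]
After 6 (rotate_left(0, 7, k=5)): [2, 6, 7, 8, 1, 4, 0, 5, 3]

Answer: no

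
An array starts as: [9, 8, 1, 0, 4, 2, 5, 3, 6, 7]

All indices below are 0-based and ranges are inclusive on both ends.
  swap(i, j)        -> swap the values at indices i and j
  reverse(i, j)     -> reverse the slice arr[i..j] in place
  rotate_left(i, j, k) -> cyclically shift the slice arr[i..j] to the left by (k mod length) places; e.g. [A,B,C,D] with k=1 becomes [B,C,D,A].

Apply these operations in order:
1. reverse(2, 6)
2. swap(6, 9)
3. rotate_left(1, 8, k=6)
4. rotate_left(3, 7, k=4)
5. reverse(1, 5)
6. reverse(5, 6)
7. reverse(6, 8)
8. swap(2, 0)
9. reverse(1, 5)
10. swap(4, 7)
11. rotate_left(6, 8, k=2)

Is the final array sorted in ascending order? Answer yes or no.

After 1 (reverse(2, 6)): [9, 8, 5, 2, 4, 0, 1, 3, 6, 7]
After 2 (swap(6, 9)): [9, 8, 5, 2, 4, 0, 7, 3, 6, 1]
After 3 (rotate_left(1, 8, k=6)): [9, 3, 6, 8, 5, 2, 4, 0, 7, 1]
After 4 (rotate_left(3, 7, k=4)): [9, 3, 6, 0, 8, 5, 2, 4, 7, 1]
After 5 (reverse(1, 5)): [9, 5, 8, 0, 6, 3, 2, 4, 7, 1]
After 6 (reverse(5, 6)): [9, 5, 8, 0, 6, 2, 3, 4, 7, 1]
After 7 (reverse(6, 8)): [9, 5, 8, 0, 6, 2, 7, 4, 3, 1]
After 8 (swap(2, 0)): [8, 5, 9, 0, 6, 2, 7, 4, 3, 1]
After 9 (reverse(1, 5)): [8, 2, 6, 0, 9, 5, 7, 4, 3, 1]
After 10 (swap(4, 7)): [8, 2, 6, 0, 4, 5, 7, 9, 3, 1]
After 11 (rotate_left(6, 8, k=2)): [8, 2, 6, 0, 4, 5, 3, 7, 9, 1]

Answer: no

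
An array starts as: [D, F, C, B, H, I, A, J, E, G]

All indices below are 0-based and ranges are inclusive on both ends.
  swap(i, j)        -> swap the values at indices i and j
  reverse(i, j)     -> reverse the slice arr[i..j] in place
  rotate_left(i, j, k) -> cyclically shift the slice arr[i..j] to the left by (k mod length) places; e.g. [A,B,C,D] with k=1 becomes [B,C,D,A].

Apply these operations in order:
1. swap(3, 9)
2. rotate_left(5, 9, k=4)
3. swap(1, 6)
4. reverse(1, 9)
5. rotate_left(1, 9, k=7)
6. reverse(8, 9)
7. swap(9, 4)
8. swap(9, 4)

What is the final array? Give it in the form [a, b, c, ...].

After 1 (swap(3, 9)): [D, F, C, G, H, I, A, J, E, B]
After 2 (rotate_left(5, 9, k=4)): [D, F, C, G, H, B, I, A, J, E]
After 3 (swap(1, 6)): [D, I, C, G, H, B, F, A, J, E]
After 4 (reverse(1, 9)): [D, E, J, A, F, B, H, G, C, I]
After 5 (rotate_left(1, 9, k=7)): [D, C, I, E, J, A, F, B, H, G]
After 6 (reverse(8, 9)): [D, C, I, E, J, A, F, B, G, H]
After 7 (swap(9, 4)): [D, C, I, E, H, A, F, B, G, J]
After 8 (swap(9, 4)): [D, C, I, E, J, A, F, B, G, H]

Answer: [D, C, I, E, J, A, F, B, G, H]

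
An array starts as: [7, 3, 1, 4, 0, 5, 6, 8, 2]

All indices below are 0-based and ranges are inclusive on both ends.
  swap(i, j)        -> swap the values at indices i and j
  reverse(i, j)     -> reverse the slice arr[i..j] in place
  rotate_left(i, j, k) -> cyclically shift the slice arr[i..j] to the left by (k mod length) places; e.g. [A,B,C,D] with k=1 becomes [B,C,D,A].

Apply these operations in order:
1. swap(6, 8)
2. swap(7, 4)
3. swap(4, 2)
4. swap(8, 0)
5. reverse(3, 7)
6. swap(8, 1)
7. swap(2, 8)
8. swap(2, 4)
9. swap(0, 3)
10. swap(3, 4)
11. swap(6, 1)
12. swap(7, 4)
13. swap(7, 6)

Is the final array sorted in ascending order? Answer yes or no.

After 1 (swap(6, 8)): [7, 3, 1, 4, 0, 5, 2, 8, 6]
After 2 (swap(7, 4)): [7, 3, 1, 4, 8, 5, 2, 0, 6]
After 3 (swap(4, 2)): [7, 3, 8, 4, 1, 5, 2, 0, 6]
After 4 (swap(8, 0)): [6, 3, 8, 4, 1, 5, 2, 0, 7]
After 5 (reverse(3, 7)): [6, 3, 8, 0, 2, 5, 1, 4, 7]
After 6 (swap(8, 1)): [6, 7, 8, 0, 2, 5, 1, 4, 3]
After 7 (swap(2, 8)): [6, 7, 3, 0, 2, 5, 1, 4, 8]
After 8 (swap(2, 4)): [6, 7, 2, 0, 3, 5, 1, 4, 8]
After 9 (swap(0, 3)): [0, 7, 2, 6, 3, 5, 1, 4, 8]
After 10 (swap(3, 4)): [0, 7, 2, 3, 6, 5, 1, 4, 8]
After 11 (swap(6, 1)): [0, 1, 2, 3, 6, 5, 7, 4, 8]
After 12 (swap(7, 4)): [0, 1, 2, 3, 4, 5, 7, 6, 8]
After 13 (swap(7, 6)): [0, 1, 2, 3, 4, 5, 6, 7, 8]

Answer: yes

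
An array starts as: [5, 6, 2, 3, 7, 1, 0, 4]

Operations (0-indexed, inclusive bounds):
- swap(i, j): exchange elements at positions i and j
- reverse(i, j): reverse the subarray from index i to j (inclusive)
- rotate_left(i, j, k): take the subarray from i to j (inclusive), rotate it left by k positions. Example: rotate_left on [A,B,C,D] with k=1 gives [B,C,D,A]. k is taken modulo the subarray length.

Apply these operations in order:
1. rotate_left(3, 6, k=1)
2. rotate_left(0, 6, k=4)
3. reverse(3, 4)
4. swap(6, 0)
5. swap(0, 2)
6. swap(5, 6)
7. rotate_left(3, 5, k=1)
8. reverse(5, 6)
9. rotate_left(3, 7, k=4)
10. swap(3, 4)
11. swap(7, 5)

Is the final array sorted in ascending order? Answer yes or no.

After 1 (rotate_left(3, 6, k=1)): [5, 6, 2, 7, 1, 0, 3, 4]
After 2 (rotate_left(0, 6, k=4)): [1, 0, 3, 5, 6, 2, 7, 4]
After 3 (reverse(3, 4)): [1, 0, 3, 6, 5, 2, 7, 4]
After 4 (swap(6, 0)): [7, 0, 3, 6, 5, 2, 1, 4]
After 5 (swap(0, 2)): [3, 0, 7, 6, 5, 2, 1, 4]
After 6 (swap(5, 6)): [3, 0, 7, 6, 5, 1, 2, 4]
After 7 (rotate_left(3, 5, k=1)): [3, 0, 7, 5, 1, 6, 2, 4]
After 8 (reverse(5, 6)): [3, 0, 7, 5, 1, 2, 6, 4]
After 9 (rotate_left(3, 7, k=4)): [3, 0, 7, 4, 5, 1, 2, 6]
After 10 (swap(3, 4)): [3, 0, 7, 5, 4, 1, 2, 6]
After 11 (swap(7, 5)): [3, 0, 7, 5, 4, 6, 2, 1]

Answer: no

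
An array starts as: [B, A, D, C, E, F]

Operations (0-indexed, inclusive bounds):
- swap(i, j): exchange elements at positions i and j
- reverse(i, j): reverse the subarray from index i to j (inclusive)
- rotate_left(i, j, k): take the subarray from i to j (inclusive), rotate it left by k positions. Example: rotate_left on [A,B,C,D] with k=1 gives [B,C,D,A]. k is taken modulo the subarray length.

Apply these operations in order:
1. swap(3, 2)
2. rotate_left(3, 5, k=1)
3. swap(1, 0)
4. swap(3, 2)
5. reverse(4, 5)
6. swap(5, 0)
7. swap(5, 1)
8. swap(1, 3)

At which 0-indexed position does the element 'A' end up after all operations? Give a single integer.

After 1 (swap(3, 2)): [B, A, C, D, E, F]
After 2 (rotate_left(3, 5, k=1)): [B, A, C, E, F, D]
After 3 (swap(1, 0)): [A, B, C, E, F, D]
After 4 (swap(3, 2)): [A, B, E, C, F, D]
After 5 (reverse(4, 5)): [A, B, E, C, D, F]
After 6 (swap(5, 0)): [F, B, E, C, D, A]
After 7 (swap(5, 1)): [F, A, E, C, D, B]
After 8 (swap(1, 3)): [F, C, E, A, D, B]

Answer: 3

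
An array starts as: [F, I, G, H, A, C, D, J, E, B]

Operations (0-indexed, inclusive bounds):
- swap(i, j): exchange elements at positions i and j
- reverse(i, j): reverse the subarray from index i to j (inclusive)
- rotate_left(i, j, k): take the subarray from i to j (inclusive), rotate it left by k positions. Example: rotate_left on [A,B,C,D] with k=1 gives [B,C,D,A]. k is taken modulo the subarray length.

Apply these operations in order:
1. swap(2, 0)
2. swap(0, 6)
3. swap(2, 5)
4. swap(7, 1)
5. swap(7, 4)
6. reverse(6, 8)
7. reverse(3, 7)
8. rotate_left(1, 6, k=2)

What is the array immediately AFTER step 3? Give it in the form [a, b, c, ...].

Answer: [D, I, C, H, A, F, G, J, E, B]

Derivation:
After 1 (swap(2, 0)): [G, I, F, H, A, C, D, J, E, B]
After 2 (swap(0, 6)): [D, I, F, H, A, C, G, J, E, B]
After 3 (swap(2, 5)): [D, I, C, H, A, F, G, J, E, B]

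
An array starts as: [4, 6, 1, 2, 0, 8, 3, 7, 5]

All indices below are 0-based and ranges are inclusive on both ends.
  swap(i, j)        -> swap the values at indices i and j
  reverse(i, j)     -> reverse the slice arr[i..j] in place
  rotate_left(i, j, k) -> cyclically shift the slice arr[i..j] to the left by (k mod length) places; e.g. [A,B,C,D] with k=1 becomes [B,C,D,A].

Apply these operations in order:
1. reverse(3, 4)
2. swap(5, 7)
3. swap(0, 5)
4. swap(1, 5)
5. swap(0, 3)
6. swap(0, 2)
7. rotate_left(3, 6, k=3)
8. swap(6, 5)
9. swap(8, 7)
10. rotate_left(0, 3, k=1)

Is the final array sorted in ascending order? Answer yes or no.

After 1 (reverse(3, 4)): [4, 6, 1, 0, 2, 8, 3, 7, 5]
After 2 (swap(5, 7)): [4, 6, 1, 0, 2, 7, 3, 8, 5]
After 3 (swap(0, 5)): [7, 6, 1, 0, 2, 4, 3, 8, 5]
After 4 (swap(1, 5)): [7, 4, 1, 0, 2, 6, 3, 8, 5]
After 5 (swap(0, 3)): [0, 4, 1, 7, 2, 6, 3, 8, 5]
After 6 (swap(0, 2)): [1, 4, 0, 7, 2, 6, 3, 8, 5]
After 7 (rotate_left(3, 6, k=3)): [1, 4, 0, 3, 7, 2, 6, 8, 5]
After 8 (swap(6, 5)): [1, 4, 0, 3, 7, 6, 2, 8, 5]
After 9 (swap(8, 7)): [1, 4, 0, 3, 7, 6, 2, 5, 8]
After 10 (rotate_left(0, 3, k=1)): [4, 0, 3, 1, 7, 6, 2, 5, 8]

Answer: no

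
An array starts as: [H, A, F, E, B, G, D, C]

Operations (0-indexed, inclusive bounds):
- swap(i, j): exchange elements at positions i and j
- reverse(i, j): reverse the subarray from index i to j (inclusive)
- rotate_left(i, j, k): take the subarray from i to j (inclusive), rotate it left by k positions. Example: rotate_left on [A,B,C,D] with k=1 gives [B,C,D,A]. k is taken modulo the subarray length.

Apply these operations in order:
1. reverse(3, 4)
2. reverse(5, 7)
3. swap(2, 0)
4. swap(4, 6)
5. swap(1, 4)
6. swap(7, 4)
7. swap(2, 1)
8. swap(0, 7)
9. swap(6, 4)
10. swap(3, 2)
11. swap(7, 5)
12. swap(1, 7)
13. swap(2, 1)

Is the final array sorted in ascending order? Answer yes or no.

Answer: yes

Derivation:
After 1 (reverse(3, 4)): [H, A, F, B, E, G, D, C]
After 2 (reverse(5, 7)): [H, A, F, B, E, C, D, G]
After 3 (swap(2, 0)): [F, A, H, B, E, C, D, G]
After 4 (swap(4, 6)): [F, A, H, B, D, C, E, G]
After 5 (swap(1, 4)): [F, D, H, B, A, C, E, G]
After 6 (swap(7, 4)): [F, D, H, B, G, C, E, A]
After 7 (swap(2, 1)): [F, H, D, B, G, C, E, A]
After 8 (swap(0, 7)): [A, H, D, B, G, C, E, F]
After 9 (swap(6, 4)): [A, H, D, B, E, C, G, F]
After 10 (swap(3, 2)): [A, H, B, D, E, C, G, F]
After 11 (swap(7, 5)): [A, H, B, D, E, F, G, C]
After 12 (swap(1, 7)): [A, C, B, D, E, F, G, H]
After 13 (swap(2, 1)): [A, B, C, D, E, F, G, H]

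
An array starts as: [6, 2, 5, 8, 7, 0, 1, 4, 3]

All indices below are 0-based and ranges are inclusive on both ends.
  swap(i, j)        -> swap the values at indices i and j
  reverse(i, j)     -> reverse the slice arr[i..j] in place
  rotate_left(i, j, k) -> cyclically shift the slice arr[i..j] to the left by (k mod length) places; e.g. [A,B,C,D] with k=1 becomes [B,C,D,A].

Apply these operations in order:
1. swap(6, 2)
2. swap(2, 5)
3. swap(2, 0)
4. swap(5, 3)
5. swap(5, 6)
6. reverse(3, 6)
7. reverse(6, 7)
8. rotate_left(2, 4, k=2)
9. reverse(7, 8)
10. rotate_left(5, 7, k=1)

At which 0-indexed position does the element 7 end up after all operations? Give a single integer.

Answer: 7

Derivation:
After 1 (swap(6, 2)): [6, 2, 1, 8, 7, 0, 5, 4, 3]
After 2 (swap(2, 5)): [6, 2, 0, 8, 7, 1, 5, 4, 3]
After 3 (swap(2, 0)): [0, 2, 6, 8, 7, 1, 5, 4, 3]
After 4 (swap(5, 3)): [0, 2, 6, 1, 7, 8, 5, 4, 3]
After 5 (swap(5, 6)): [0, 2, 6, 1, 7, 5, 8, 4, 3]
After 6 (reverse(3, 6)): [0, 2, 6, 8, 5, 7, 1, 4, 3]
After 7 (reverse(6, 7)): [0, 2, 6, 8, 5, 7, 4, 1, 3]
After 8 (rotate_left(2, 4, k=2)): [0, 2, 5, 6, 8, 7, 4, 1, 3]
After 9 (reverse(7, 8)): [0, 2, 5, 6, 8, 7, 4, 3, 1]
After 10 (rotate_left(5, 7, k=1)): [0, 2, 5, 6, 8, 4, 3, 7, 1]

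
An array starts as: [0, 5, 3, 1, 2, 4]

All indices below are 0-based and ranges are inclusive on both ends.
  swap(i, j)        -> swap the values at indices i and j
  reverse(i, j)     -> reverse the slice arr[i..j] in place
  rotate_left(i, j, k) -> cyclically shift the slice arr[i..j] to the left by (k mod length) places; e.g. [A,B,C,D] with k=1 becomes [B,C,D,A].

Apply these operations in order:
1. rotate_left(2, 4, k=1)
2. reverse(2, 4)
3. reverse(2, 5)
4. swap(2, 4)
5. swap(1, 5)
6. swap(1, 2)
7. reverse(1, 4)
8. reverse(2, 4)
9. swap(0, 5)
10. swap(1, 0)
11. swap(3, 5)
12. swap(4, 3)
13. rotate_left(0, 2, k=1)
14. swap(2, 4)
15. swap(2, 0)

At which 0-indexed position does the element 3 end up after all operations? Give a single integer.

Answer: 5

Derivation:
After 1 (rotate_left(2, 4, k=1)): [0, 5, 1, 2, 3, 4]
After 2 (reverse(2, 4)): [0, 5, 3, 2, 1, 4]
After 3 (reverse(2, 5)): [0, 5, 4, 1, 2, 3]
After 4 (swap(2, 4)): [0, 5, 2, 1, 4, 3]
After 5 (swap(1, 5)): [0, 3, 2, 1, 4, 5]
After 6 (swap(1, 2)): [0, 2, 3, 1, 4, 5]
After 7 (reverse(1, 4)): [0, 4, 1, 3, 2, 5]
After 8 (reverse(2, 4)): [0, 4, 2, 3, 1, 5]
After 9 (swap(0, 5)): [5, 4, 2, 3, 1, 0]
After 10 (swap(1, 0)): [4, 5, 2, 3, 1, 0]
After 11 (swap(3, 5)): [4, 5, 2, 0, 1, 3]
After 12 (swap(4, 3)): [4, 5, 2, 1, 0, 3]
After 13 (rotate_left(0, 2, k=1)): [5, 2, 4, 1, 0, 3]
After 14 (swap(2, 4)): [5, 2, 0, 1, 4, 3]
After 15 (swap(2, 0)): [0, 2, 5, 1, 4, 3]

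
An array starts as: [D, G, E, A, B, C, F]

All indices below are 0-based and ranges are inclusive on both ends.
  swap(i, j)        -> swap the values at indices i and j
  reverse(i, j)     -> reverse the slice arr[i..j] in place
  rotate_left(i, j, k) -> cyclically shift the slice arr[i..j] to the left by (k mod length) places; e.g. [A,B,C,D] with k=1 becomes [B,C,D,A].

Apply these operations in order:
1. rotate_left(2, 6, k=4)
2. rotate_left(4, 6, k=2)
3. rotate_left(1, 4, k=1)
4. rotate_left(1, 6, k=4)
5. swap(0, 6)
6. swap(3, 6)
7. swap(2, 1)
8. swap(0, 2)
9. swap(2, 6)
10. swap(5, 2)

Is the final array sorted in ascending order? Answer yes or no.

Answer: yes

Derivation:
After 1 (rotate_left(2, 6, k=4)): [D, G, F, E, A, B, C]
After 2 (rotate_left(4, 6, k=2)): [D, G, F, E, C, A, B]
After 3 (rotate_left(1, 4, k=1)): [D, F, E, C, G, A, B]
After 4 (rotate_left(1, 6, k=4)): [D, A, B, F, E, C, G]
After 5 (swap(0, 6)): [G, A, B, F, E, C, D]
After 6 (swap(3, 6)): [G, A, B, D, E, C, F]
After 7 (swap(2, 1)): [G, B, A, D, E, C, F]
After 8 (swap(0, 2)): [A, B, G, D, E, C, F]
After 9 (swap(2, 6)): [A, B, F, D, E, C, G]
After 10 (swap(5, 2)): [A, B, C, D, E, F, G]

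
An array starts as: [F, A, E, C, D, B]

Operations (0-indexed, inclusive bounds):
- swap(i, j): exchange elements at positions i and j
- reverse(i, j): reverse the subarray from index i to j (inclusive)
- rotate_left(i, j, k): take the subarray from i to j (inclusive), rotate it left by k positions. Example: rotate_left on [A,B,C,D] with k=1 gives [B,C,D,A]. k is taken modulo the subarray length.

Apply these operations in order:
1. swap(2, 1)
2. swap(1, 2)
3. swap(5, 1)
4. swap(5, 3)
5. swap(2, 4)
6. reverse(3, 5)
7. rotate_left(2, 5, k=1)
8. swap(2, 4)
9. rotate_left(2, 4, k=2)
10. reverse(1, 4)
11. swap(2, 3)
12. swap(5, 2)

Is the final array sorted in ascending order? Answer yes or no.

After 1 (swap(2, 1)): [F, E, A, C, D, B]
After 2 (swap(1, 2)): [F, A, E, C, D, B]
After 3 (swap(5, 1)): [F, B, E, C, D, A]
After 4 (swap(5, 3)): [F, B, E, A, D, C]
After 5 (swap(2, 4)): [F, B, D, A, E, C]
After 6 (reverse(3, 5)): [F, B, D, C, E, A]
After 7 (rotate_left(2, 5, k=1)): [F, B, C, E, A, D]
After 8 (swap(2, 4)): [F, B, A, E, C, D]
After 9 (rotate_left(2, 4, k=2)): [F, B, C, A, E, D]
After 10 (reverse(1, 4)): [F, E, A, C, B, D]
After 11 (swap(2, 3)): [F, E, C, A, B, D]
After 12 (swap(5, 2)): [F, E, D, A, B, C]

Answer: no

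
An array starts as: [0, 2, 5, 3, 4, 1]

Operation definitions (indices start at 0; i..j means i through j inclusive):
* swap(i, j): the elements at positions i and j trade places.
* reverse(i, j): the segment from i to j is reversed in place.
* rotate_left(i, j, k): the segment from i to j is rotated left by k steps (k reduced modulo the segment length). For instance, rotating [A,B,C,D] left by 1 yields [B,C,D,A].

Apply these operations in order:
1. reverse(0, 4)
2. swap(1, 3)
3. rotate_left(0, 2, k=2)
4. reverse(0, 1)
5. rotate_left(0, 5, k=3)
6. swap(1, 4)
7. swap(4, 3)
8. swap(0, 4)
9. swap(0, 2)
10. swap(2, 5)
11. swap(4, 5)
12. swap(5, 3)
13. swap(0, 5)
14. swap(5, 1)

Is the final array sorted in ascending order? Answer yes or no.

Answer: yes

Derivation:
After 1 (reverse(0, 4)): [4, 3, 5, 2, 0, 1]
After 2 (swap(1, 3)): [4, 2, 5, 3, 0, 1]
After 3 (rotate_left(0, 2, k=2)): [5, 4, 2, 3, 0, 1]
After 4 (reverse(0, 1)): [4, 5, 2, 3, 0, 1]
After 5 (rotate_left(0, 5, k=3)): [3, 0, 1, 4, 5, 2]
After 6 (swap(1, 4)): [3, 5, 1, 4, 0, 2]
After 7 (swap(4, 3)): [3, 5, 1, 0, 4, 2]
After 8 (swap(0, 4)): [4, 5, 1, 0, 3, 2]
After 9 (swap(0, 2)): [1, 5, 4, 0, 3, 2]
After 10 (swap(2, 5)): [1, 5, 2, 0, 3, 4]
After 11 (swap(4, 5)): [1, 5, 2, 0, 4, 3]
After 12 (swap(5, 3)): [1, 5, 2, 3, 4, 0]
After 13 (swap(0, 5)): [0, 5, 2, 3, 4, 1]
After 14 (swap(5, 1)): [0, 1, 2, 3, 4, 5]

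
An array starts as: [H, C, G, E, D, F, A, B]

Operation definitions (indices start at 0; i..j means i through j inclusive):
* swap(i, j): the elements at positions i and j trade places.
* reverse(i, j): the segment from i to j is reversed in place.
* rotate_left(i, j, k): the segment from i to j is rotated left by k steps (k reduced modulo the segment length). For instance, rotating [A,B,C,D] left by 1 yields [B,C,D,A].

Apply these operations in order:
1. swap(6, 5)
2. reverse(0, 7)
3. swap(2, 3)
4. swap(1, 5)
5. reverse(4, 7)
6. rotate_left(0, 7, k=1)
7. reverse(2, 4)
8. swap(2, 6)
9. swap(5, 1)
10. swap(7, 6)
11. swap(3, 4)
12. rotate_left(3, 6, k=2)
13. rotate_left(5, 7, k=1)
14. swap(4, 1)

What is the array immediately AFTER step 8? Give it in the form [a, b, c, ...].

After 1 (swap(6, 5)): [H, C, G, E, D, A, F, B]
After 2 (reverse(0, 7)): [B, F, A, D, E, G, C, H]
After 3 (swap(2, 3)): [B, F, D, A, E, G, C, H]
After 4 (swap(1, 5)): [B, G, D, A, E, F, C, H]
After 5 (reverse(4, 7)): [B, G, D, A, H, C, F, E]
After 6 (rotate_left(0, 7, k=1)): [G, D, A, H, C, F, E, B]
After 7 (reverse(2, 4)): [G, D, C, H, A, F, E, B]
After 8 (swap(2, 6)): [G, D, E, H, A, F, C, B]

Answer: [G, D, E, H, A, F, C, B]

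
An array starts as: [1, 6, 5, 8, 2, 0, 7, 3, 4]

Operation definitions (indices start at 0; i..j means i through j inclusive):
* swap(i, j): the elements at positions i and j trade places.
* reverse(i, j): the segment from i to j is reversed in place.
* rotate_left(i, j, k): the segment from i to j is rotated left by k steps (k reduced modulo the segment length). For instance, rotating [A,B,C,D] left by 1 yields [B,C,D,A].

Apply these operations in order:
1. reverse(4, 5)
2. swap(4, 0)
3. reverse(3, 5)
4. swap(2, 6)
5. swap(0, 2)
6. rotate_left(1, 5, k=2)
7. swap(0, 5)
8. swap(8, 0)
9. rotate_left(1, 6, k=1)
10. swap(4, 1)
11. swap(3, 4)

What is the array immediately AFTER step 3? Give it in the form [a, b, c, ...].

Answer: [0, 6, 5, 2, 1, 8, 7, 3, 4]

Derivation:
After 1 (reverse(4, 5)): [1, 6, 5, 8, 0, 2, 7, 3, 4]
After 2 (swap(4, 0)): [0, 6, 5, 8, 1, 2, 7, 3, 4]
After 3 (reverse(3, 5)): [0, 6, 5, 2, 1, 8, 7, 3, 4]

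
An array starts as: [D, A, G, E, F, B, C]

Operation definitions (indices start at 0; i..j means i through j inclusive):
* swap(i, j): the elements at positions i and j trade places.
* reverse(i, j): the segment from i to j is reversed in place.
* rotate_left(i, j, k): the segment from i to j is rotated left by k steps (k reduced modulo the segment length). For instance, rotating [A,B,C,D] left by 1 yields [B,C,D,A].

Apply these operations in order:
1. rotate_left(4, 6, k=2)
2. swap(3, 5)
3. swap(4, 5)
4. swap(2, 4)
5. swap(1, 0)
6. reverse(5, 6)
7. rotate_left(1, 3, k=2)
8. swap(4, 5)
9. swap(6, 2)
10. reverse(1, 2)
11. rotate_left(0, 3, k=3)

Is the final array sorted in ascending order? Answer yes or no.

After 1 (rotate_left(4, 6, k=2)): [D, A, G, E, C, F, B]
After 2 (swap(3, 5)): [D, A, G, F, C, E, B]
After 3 (swap(4, 5)): [D, A, G, F, E, C, B]
After 4 (swap(2, 4)): [D, A, E, F, G, C, B]
After 5 (swap(1, 0)): [A, D, E, F, G, C, B]
After 6 (reverse(5, 6)): [A, D, E, F, G, B, C]
After 7 (rotate_left(1, 3, k=2)): [A, F, D, E, G, B, C]
After 8 (swap(4, 5)): [A, F, D, E, B, G, C]
After 9 (swap(6, 2)): [A, F, C, E, B, G, D]
After 10 (reverse(1, 2)): [A, C, F, E, B, G, D]
After 11 (rotate_left(0, 3, k=3)): [E, A, C, F, B, G, D]

Answer: no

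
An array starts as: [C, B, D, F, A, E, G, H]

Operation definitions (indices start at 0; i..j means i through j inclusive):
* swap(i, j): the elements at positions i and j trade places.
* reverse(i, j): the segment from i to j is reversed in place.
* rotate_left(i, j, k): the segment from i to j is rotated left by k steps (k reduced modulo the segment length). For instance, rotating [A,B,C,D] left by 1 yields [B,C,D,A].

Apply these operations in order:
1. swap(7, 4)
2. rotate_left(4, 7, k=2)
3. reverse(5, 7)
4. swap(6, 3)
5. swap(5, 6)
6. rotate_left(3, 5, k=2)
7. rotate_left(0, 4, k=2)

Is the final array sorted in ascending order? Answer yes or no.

Answer: no

Derivation:
After 1 (swap(7, 4)): [C, B, D, F, H, E, G, A]
After 2 (rotate_left(4, 7, k=2)): [C, B, D, F, G, A, H, E]
After 3 (reverse(5, 7)): [C, B, D, F, G, E, H, A]
After 4 (swap(6, 3)): [C, B, D, H, G, E, F, A]
After 5 (swap(5, 6)): [C, B, D, H, G, F, E, A]
After 6 (rotate_left(3, 5, k=2)): [C, B, D, F, H, G, E, A]
After 7 (rotate_left(0, 4, k=2)): [D, F, H, C, B, G, E, A]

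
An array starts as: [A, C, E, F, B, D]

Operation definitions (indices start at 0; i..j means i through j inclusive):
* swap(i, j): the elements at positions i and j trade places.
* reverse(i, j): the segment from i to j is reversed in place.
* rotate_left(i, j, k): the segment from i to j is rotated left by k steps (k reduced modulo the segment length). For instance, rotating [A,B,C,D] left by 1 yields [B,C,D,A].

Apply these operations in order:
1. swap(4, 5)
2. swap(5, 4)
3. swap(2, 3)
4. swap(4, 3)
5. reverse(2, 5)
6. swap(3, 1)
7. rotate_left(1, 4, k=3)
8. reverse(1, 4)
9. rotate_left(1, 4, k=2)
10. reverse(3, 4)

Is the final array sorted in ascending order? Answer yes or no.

After 1 (swap(4, 5)): [A, C, E, F, D, B]
After 2 (swap(5, 4)): [A, C, E, F, B, D]
After 3 (swap(2, 3)): [A, C, F, E, B, D]
After 4 (swap(4, 3)): [A, C, F, B, E, D]
After 5 (reverse(2, 5)): [A, C, D, E, B, F]
After 6 (swap(3, 1)): [A, E, D, C, B, F]
After 7 (rotate_left(1, 4, k=3)): [A, B, E, D, C, F]
After 8 (reverse(1, 4)): [A, C, D, E, B, F]
After 9 (rotate_left(1, 4, k=2)): [A, E, B, C, D, F]
After 10 (reverse(3, 4)): [A, E, B, D, C, F]

Answer: no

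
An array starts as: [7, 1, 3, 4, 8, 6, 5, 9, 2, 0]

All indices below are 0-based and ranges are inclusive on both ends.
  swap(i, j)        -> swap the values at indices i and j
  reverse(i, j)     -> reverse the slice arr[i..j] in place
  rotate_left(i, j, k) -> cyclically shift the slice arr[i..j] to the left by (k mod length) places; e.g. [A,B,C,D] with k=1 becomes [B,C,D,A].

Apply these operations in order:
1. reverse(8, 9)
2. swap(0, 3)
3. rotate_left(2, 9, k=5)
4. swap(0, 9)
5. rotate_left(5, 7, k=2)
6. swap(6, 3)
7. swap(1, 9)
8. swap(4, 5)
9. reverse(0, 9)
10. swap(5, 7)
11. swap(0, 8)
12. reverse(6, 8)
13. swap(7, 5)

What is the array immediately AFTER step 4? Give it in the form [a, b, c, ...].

After 1 (reverse(8, 9)): [7, 1, 3, 4, 8, 6, 5, 9, 0, 2]
After 2 (swap(0, 3)): [4, 1, 3, 7, 8, 6, 5, 9, 0, 2]
After 3 (rotate_left(2, 9, k=5)): [4, 1, 9, 0, 2, 3, 7, 8, 6, 5]
After 4 (swap(0, 9)): [5, 1, 9, 0, 2, 3, 7, 8, 6, 4]

Answer: [5, 1, 9, 0, 2, 3, 7, 8, 6, 4]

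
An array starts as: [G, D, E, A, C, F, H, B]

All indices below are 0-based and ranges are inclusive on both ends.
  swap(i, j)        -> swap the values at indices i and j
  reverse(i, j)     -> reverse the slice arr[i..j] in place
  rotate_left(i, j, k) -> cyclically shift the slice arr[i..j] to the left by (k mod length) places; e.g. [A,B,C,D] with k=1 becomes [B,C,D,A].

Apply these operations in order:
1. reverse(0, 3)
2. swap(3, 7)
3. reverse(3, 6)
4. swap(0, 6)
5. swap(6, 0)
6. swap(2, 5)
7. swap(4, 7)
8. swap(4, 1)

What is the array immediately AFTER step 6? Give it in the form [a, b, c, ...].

After 1 (reverse(0, 3)): [A, E, D, G, C, F, H, B]
After 2 (swap(3, 7)): [A, E, D, B, C, F, H, G]
After 3 (reverse(3, 6)): [A, E, D, H, F, C, B, G]
After 4 (swap(0, 6)): [B, E, D, H, F, C, A, G]
After 5 (swap(6, 0)): [A, E, D, H, F, C, B, G]
After 6 (swap(2, 5)): [A, E, C, H, F, D, B, G]

Answer: [A, E, C, H, F, D, B, G]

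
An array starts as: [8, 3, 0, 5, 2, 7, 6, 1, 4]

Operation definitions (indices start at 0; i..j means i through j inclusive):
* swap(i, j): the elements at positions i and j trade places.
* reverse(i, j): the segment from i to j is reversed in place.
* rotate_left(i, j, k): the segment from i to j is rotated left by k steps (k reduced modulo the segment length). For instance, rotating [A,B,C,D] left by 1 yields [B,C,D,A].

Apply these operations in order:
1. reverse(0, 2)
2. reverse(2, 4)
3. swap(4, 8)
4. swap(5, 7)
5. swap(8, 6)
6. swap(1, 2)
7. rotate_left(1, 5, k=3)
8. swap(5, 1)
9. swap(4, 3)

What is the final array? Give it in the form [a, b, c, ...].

Answer: [0, 5, 1, 3, 2, 4, 8, 7, 6]

Derivation:
After 1 (reverse(0, 2)): [0, 3, 8, 5, 2, 7, 6, 1, 4]
After 2 (reverse(2, 4)): [0, 3, 2, 5, 8, 7, 6, 1, 4]
After 3 (swap(4, 8)): [0, 3, 2, 5, 4, 7, 6, 1, 8]
After 4 (swap(5, 7)): [0, 3, 2, 5, 4, 1, 6, 7, 8]
After 5 (swap(8, 6)): [0, 3, 2, 5, 4, 1, 8, 7, 6]
After 6 (swap(1, 2)): [0, 2, 3, 5, 4, 1, 8, 7, 6]
After 7 (rotate_left(1, 5, k=3)): [0, 4, 1, 2, 3, 5, 8, 7, 6]
After 8 (swap(5, 1)): [0, 5, 1, 2, 3, 4, 8, 7, 6]
After 9 (swap(4, 3)): [0, 5, 1, 3, 2, 4, 8, 7, 6]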